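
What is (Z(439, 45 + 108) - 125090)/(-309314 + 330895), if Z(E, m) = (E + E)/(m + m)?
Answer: -19138331/3301893 ≈ -5.7962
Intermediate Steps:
Z(E, m) = E/m (Z(E, m) = (2*E)/((2*m)) = (2*E)*(1/(2*m)) = E/m)
(Z(439, 45 + 108) - 125090)/(-309314 + 330895) = (439/(45 + 108) - 125090)/(-309314 + 330895) = (439/153 - 125090)/21581 = (439*(1/153) - 125090)*(1/21581) = (439/153 - 125090)*(1/21581) = -19138331/153*1/21581 = -19138331/3301893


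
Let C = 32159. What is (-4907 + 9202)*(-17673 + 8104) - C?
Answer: -41131014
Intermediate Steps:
(-4907 + 9202)*(-17673 + 8104) - C = (-4907 + 9202)*(-17673 + 8104) - 1*32159 = 4295*(-9569) - 32159 = -41098855 - 32159 = -41131014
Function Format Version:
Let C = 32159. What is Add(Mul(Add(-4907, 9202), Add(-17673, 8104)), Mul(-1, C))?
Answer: -41131014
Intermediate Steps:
Add(Mul(Add(-4907, 9202), Add(-17673, 8104)), Mul(-1, C)) = Add(Mul(Add(-4907, 9202), Add(-17673, 8104)), Mul(-1, 32159)) = Add(Mul(4295, -9569), -32159) = Add(-41098855, -32159) = -41131014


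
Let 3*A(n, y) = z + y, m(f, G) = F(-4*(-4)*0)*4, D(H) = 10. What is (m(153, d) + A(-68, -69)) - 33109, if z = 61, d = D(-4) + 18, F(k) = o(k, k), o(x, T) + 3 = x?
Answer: -99371/3 ≈ -33124.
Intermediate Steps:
o(x, T) = -3 + x
F(k) = -3 + k
d = 28 (d = 10 + 18 = 28)
m(f, G) = -12 (m(f, G) = (-3 - 4*(-4)*0)*4 = (-3 + 16*0)*4 = (-3 + 0)*4 = -3*4 = -12)
A(n, y) = 61/3 + y/3 (A(n, y) = (61 + y)/3 = 61/3 + y/3)
(m(153, d) + A(-68, -69)) - 33109 = (-12 + (61/3 + (⅓)*(-69))) - 33109 = (-12 + (61/3 - 23)) - 33109 = (-12 - 8/3) - 33109 = -44/3 - 33109 = -99371/3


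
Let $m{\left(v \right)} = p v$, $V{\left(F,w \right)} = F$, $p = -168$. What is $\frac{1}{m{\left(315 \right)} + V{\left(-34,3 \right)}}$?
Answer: $- \frac{1}{52954} \approx -1.8884 \cdot 10^{-5}$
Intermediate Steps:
$m{\left(v \right)} = - 168 v$
$\frac{1}{m{\left(315 \right)} + V{\left(-34,3 \right)}} = \frac{1}{\left(-168\right) 315 - 34} = \frac{1}{-52920 - 34} = \frac{1}{-52954} = - \frac{1}{52954}$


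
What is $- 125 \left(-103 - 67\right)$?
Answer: $21250$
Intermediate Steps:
$- 125 \left(-103 - 67\right) = \left(-125\right) \left(-170\right) = 21250$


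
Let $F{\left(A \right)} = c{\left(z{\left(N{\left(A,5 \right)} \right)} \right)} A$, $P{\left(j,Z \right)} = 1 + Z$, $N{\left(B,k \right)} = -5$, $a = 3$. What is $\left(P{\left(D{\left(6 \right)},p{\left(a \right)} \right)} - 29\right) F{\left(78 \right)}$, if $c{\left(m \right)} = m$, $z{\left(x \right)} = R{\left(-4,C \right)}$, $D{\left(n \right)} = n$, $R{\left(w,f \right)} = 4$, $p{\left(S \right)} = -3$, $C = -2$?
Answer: $-9672$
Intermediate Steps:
$z{\left(x \right)} = 4$
$F{\left(A \right)} = 4 A$
$\left(P{\left(D{\left(6 \right)},p{\left(a \right)} \right)} - 29\right) F{\left(78 \right)} = \left(\left(1 - 3\right) - 29\right) 4 \cdot 78 = \left(-2 - 29\right) 312 = \left(-31\right) 312 = -9672$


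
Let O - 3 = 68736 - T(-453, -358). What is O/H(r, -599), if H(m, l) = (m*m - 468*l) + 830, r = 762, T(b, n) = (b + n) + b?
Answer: 70003/861806 ≈ 0.081228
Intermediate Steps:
T(b, n) = n + 2*b
H(m, l) = 830 + m² - 468*l (H(m, l) = (m² - 468*l) + 830 = 830 + m² - 468*l)
O = 70003 (O = 3 + (68736 - (-358 + 2*(-453))) = 3 + (68736 - (-358 - 906)) = 3 + (68736 - 1*(-1264)) = 3 + (68736 + 1264) = 3 + 70000 = 70003)
O/H(r, -599) = 70003/(830 + 762² - 468*(-599)) = 70003/(830 + 580644 + 280332) = 70003/861806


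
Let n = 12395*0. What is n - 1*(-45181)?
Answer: 45181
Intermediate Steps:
n = 0
n - 1*(-45181) = 0 - 1*(-45181) = 0 + 45181 = 45181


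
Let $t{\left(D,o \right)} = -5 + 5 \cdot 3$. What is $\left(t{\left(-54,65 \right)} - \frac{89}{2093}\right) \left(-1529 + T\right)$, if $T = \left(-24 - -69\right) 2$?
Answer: $- \frac{29990199}{2093} \approx -14329.0$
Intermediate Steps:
$t{\left(D,o \right)} = 10$ ($t{\left(D,o \right)} = -5 + 15 = 10$)
$T = 90$ ($T = \left(-24 + 69\right) 2 = 45 \cdot 2 = 90$)
$\left(t{\left(-54,65 \right)} - \frac{89}{2093}\right) \left(-1529 + T\right) = \left(10 - \frac{89}{2093}\right) \left(-1529 + 90\right) = \left(10 - \frac{89}{2093}\right) \left(-1439\right) = \frac{20841}{2093} \left(-1439\right) = - \frac{29990199}{2093}$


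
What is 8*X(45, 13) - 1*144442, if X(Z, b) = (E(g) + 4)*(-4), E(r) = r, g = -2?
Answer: -144506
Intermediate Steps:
X(Z, b) = -8 (X(Z, b) = (-2 + 4)*(-4) = 2*(-4) = -8)
8*X(45, 13) - 1*144442 = 8*(-8) - 1*144442 = -64 - 144442 = -144506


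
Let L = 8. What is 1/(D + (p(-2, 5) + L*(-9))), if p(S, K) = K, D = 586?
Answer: 1/519 ≈ 0.0019268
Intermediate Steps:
1/(D + (p(-2, 5) + L*(-9))) = 1/(586 + (5 + 8*(-9))) = 1/(586 + (5 - 72)) = 1/(586 - 67) = 1/519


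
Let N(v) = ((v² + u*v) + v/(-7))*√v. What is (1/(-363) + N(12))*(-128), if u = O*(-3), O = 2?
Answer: 128/363 - 125952*√3/7 ≈ -31165.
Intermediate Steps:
u = -6 (u = 2*(-3) = -6)
N(v) = √v*(v² - 43*v/7) (N(v) = ((v² - 6*v) + v/(-7))*√v = ((v² - 6*v) + v*(-⅐))*√v = ((v² - 6*v) - v/7)*√v = (v² - 43*v/7)*√v = √v*(v² - 43*v/7))
(1/(-363) + N(12))*(-128) = (1/(-363) + 12^(3/2)*(-43/7 + 12))*(-128) = (-1/363 + (24*√3)*(41/7))*(-128) = (-1/363 + 984*√3/7)*(-128) = 128/363 - 125952*√3/7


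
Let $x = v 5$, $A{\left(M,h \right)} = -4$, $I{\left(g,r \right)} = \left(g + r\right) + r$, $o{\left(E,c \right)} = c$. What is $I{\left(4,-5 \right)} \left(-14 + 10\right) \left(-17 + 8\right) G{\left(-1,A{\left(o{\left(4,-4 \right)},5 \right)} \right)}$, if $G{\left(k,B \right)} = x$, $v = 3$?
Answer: $-3240$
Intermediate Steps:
$I{\left(g,r \right)} = g + 2 r$
$x = 15$ ($x = 3 \cdot 5 = 15$)
$G{\left(k,B \right)} = 15$
$I{\left(4,-5 \right)} \left(-14 + 10\right) \left(-17 + 8\right) G{\left(-1,A{\left(o{\left(4,-4 \right)},5 \right)} \right)} = \left(4 + 2 \left(-5\right)\right) \left(-14 + 10\right) \left(-17 + 8\right) 15 = \left(4 - 10\right) \left(\left(-4\right) \left(-9\right)\right) 15 = \left(-6\right) 36 \cdot 15 = \left(-216\right) 15 = -3240$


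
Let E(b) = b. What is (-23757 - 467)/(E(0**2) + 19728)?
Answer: -1514/1233 ≈ -1.2279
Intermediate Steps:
(-23757 - 467)/(E(0**2) + 19728) = (-23757 - 467)/(0**2 + 19728) = -24224/(0 + 19728) = -24224/19728 = -24224*1/19728 = -1514/1233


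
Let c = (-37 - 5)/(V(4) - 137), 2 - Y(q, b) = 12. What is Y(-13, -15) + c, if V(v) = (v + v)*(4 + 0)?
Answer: -48/5 ≈ -9.6000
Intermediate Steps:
Y(q, b) = -10 (Y(q, b) = 2 - 1*12 = 2 - 12 = -10)
V(v) = 8*v (V(v) = (2*v)*4 = 8*v)
c = 2/5 (c = (-37 - 5)/(8*4 - 137) = -42/(32 - 137) = -42/(-105) = -42*(-1/105) = 2/5 ≈ 0.40000)
Y(-13, -15) + c = -10 + 2/5 = -48/5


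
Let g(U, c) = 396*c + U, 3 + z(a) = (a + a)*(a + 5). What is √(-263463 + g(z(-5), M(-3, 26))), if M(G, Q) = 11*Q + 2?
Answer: 3*I*√16602 ≈ 386.55*I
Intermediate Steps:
M(G, Q) = 2 + 11*Q
z(a) = -3 + 2*a*(5 + a) (z(a) = -3 + (a + a)*(a + 5) = -3 + (2*a)*(5 + a) = -3 + 2*a*(5 + a))
g(U, c) = U + 396*c
√(-263463 + g(z(-5), M(-3, 26))) = √(-263463 + ((-3 + 2*(-5)² + 10*(-5)) + 396*(2 + 11*26))) = √(-263463 + ((-3 + 2*25 - 50) + 396*(2 + 286))) = √(-263463 + ((-3 + 50 - 50) + 396*288)) = √(-263463 + (-3 + 114048)) = √(-263463 + 114045) = √(-149418) = 3*I*√16602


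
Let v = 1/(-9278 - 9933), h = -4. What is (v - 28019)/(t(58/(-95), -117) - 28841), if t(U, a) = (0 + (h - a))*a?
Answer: 269136505/404026541 ≈ 0.66614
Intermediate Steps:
t(U, a) = a*(-4 - a) (t(U, a) = (0 + (-4 - a))*a = (-4 - a)*a = a*(-4 - a))
v = -1/19211 (v = 1/(-19211) = -1/19211 ≈ -5.2053e-5)
(v - 28019)/(t(58/(-95), -117) - 28841) = (-1/19211 - 28019)/(-1*(-117)*(4 - 117) - 28841) = -538273010/(19211*(-1*(-117)*(-113) - 28841)) = -538273010/(19211*(-13221 - 28841)) = -538273010/19211/(-42062) = -538273010/19211*(-1/42062) = 269136505/404026541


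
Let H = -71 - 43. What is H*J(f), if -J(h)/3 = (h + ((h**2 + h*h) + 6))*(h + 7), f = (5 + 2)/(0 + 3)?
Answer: 184072/3 ≈ 61357.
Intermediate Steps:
H = -114
f = 7/3 ≈ 2.3333
J(h) = -3*(7 + h)*(6 + h + 2*h**2) (J(h) = -3*(h + ((h**2 + h*h) + 6))*(h + 7) = -3*(h + ((h**2 + h**2) + 6))*(7 + h) = -3*(h + (2*h**2 + 6))*(7 + h) = -3*(h + (6 + 2*h**2))*(7 + h) = -3*(6 + h + 2*h**2)*(7 + h) = -3*(7 + h)*(6 + h + 2*h**2))
H*J(f) = -114*(-126 - 45*(7/3)**2 - 39*7/3 - 6*(7/3)**3) = -114*(-126 - 45*49/9 - 91 - 6*343/27) = -114*(-126 - 245 - 91 - 686/9) = -114*(-4844/9) = 184072/3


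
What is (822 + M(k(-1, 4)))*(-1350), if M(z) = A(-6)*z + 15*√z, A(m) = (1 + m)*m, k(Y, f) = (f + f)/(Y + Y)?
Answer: -947700 - 40500*I ≈ -9.477e+5 - 40500.0*I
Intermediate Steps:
k(Y, f) = f/Y (k(Y, f) = (2*f)/((2*Y)) = (2*f)*(1/(2*Y)) = f/Y)
A(m) = m*(1 + m)
M(z) = 15*√z + 30*z (M(z) = (-6*(1 - 6))*z + 15*√z = (-6*(-5))*z + 15*√z = 30*z + 15*√z = 15*√z + 30*z)
(822 + M(k(-1, 4)))*(-1350) = (822 + (15*√(4/(-1)) + 30*(4/(-1))))*(-1350) = (822 + (15*√(4*(-1)) + 30*(4*(-1))))*(-1350) = (822 + (15*√(-4) + 30*(-4)))*(-1350) = (822 + (15*(2*I) - 120))*(-1350) = (822 + (30*I - 120))*(-1350) = (822 + (-120 + 30*I))*(-1350) = (702 + 30*I)*(-1350) = -947700 - 40500*I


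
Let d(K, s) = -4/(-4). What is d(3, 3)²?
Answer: 1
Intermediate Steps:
d(K, s) = 1 (d(K, s) = -4*(-¼) = 1)
d(3, 3)² = 1² = 1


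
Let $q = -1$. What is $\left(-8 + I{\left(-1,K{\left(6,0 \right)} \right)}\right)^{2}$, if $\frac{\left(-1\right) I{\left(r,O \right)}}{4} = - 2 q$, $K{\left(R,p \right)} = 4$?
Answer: $256$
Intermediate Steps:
$I{\left(r,O \right)} = -8$ ($I{\left(r,O \right)} = - 4 \left(\left(-2\right) \left(-1\right)\right) = \left(-4\right) 2 = -8$)
$\left(-8 + I{\left(-1,K{\left(6,0 \right)} \right)}\right)^{2} = \left(-8 - 8\right)^{2} = \left(-16\right)^{2} = 256$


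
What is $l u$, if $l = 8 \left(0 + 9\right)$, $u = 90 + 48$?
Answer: $9936$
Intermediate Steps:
$u = 138$
$l = 72$ ($l = 8 \cdot 9 = 72$)
$l u = 72 \cdot 138 = 9936$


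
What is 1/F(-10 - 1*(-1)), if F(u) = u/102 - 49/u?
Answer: 306/1639 ≈ 0.18670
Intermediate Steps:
F(u) = -49/u + u/102 (F(u) = u*(1/102) - 49/u = u/102 - 49/u = -49/u + u/102)
1/F(-10 - 1*(-1)) = 1/(-49/(-10 - 1*(-1)) + (-10 - 1*(-1))/102) = 1/(-49/(-10 + 1) + (-10 + 1)/102) = 1/(-49/(-9) + (1/102)*(-9)) = 1/(-49*(-⅑) - 3/34) = 1/(49/9 - 3/34) = 1/(1639/306) = 306/1639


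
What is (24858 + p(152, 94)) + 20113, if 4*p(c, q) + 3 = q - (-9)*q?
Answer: 180821/4 ≈ 45205.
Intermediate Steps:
p(c, q) = -¾ + 5*q/2 (p(c, q) = -¾ + (q - (-9)*q)/4 = -¾ + (q + 9*q)/4 = -¾ + (10*q)/4 = -¾ + 5*q/2)
(24858 + p(152, 94)) + 20113 = (24858 + (-¾ + (5/2)*94)) + 20113 = (24858 + (-¾ + 235)) + 20113 = (24858 + 937/4) + 20113 = 100369/4 + 20113 = 180821/4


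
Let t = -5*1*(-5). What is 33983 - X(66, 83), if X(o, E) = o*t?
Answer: 32333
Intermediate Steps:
t = 25 (t = -5*(-5) = 25)
X(o, E) = 25*o (X(o, E) = o*25 = 25*o)
33983 - X(66, 83) = 33983 - 25*66 = 33983 - 1*1650 = 33983 - 1650 = 32333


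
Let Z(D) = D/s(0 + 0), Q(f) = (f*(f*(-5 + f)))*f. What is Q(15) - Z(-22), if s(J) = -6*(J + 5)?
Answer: 506239/15 ≈ 33749.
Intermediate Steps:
Q(f) = f³*(-5 + f) (Q(f) = (f²*(-5 + f))*f = f³*(-5 + f))
s(J) = -30 - 6*J (s(J) = -6*(5 + J) = -30 - 6*J)
Z(D) = -D/30 (Z(D) = D/(-30 - 6*(0 + 0)) = D/(-30 - 6*0) = D/(-30 + 0) = D/(-30) = D*(-1/30) = -D/30)
Q(15) - Z(-22) = 15³*(-5 + 15) - (-1)*(-22)/30 = 3375*10 - 1*11/15 = 33750 - 11/15 = 506239/15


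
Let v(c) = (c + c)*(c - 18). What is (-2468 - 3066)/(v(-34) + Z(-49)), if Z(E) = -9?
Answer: -5534/3527 ≈ -1.5690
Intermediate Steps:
v(c) = 2*c*(-18 + c) (v(c) = (2*c)*(-18 + c) = 2*c*(-18 + c))
(-2468 - 3066)/(v(-34) + Z(-49)) = (-2468 - 3066)/(2*(-34)*(-18 - 34) - 9) = -5534/(2*(-34)*(-52) - 9) = -5534/(3536 - 9) = -5534/3527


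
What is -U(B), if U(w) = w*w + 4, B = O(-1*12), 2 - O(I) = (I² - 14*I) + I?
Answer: -88808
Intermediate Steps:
O(I) = 2 - I² + 13*I (O(I) = 2 - ((I² - 14*I) + I) = 2 - (I² - 13*I) = 2 + (-I² + 13*I) = 2 - I² + 13*I)
B = -298 (B = 2 - (-1*12)² + 13*(-1*12) = 2 - 1*(-12)² + 13*(-12) = 2 - 1*144 - 156 = 2 - 144 - 156 = -298)
U(w) = 4 + w² (U(w) = w² + 4 = 4 + w²)
-U(B) = -(4 + (-298)²) = -(4 + 88804) = -1*88808 = -88808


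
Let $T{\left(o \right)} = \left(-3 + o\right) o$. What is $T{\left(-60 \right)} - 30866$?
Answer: $-27086$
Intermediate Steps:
$T{\left(o \right)} = o \left(-3 + o\right)$
$T{\left(-60 \right)} - 30866 = - 60 \left(-3 - 60\right) - 30866 = \left(-60\right) \left(-63\right) - 30866 = 3780 - 30866 = -27086$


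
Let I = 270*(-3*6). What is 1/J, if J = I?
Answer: -1/4860 ≈ -0.00020576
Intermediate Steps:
I = -4860 (I = 270*(-18) = -4860)
J = -4860
1/J = 1/(-4860) = -1/4860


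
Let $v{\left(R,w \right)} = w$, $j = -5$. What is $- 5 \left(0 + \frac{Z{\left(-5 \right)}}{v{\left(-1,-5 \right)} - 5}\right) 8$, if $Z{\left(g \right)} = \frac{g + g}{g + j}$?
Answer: $4$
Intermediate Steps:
$Z{\left(g \right)} = \frac{2 g}{-5 + g}$ ($Z{\left(g \right)} = \frac{g + g}{g - 5} = \frac{2 g}{-5 + g}$)
$- 5 \left(0 + \frac{Z{\left(-5 \right)}}{v{\left(-1,-5 \right)} - 5}\right) 8 = - 5 \left(0 + \frac{2 \left(-5\right) \frac{1}{-5 - 5}}{-5 - 5}\right) 8 = - 5 \left(0 + \frac{2 \left(-5\right) \frac{1}{-10}}{-10}\right) 8 = - 5 \left(0 - \frac{2 \left(-5\right) \left(- \frac{1}{10}\right)}{10}\right) 8 = - 5 \left(0 - \frac{1}{10}\right) 8 = \left(-5\right) \left(- \frac{1}{10}\right) 8 = \frac{1}{2} \cdot 8 = 4$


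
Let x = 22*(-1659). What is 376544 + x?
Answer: 340046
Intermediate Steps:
x = -36498
376544 + x = 376544 - 36498 = 340046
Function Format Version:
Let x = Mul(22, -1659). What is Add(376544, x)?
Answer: 340046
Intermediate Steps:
x = -36498
Add(376544, x) = Add(376544, -36498) = 340046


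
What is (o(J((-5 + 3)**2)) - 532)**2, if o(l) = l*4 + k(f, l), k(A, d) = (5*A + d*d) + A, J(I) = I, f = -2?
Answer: 262144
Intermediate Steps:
k(A, d) = d**2 + 6*A (k(A, d) = (5*A + d**2) + A = (d**2 + 5*A) + A = d**2 + 6*A)
o(l) = -12 + l**2 + 4*l (o(l) = l*4 + (l**2 + 6*(-2)) = 4*l + (l**2 - 12) = 4*l + (-12 + l**2) = -12 + l**2 + 4*l)
(o(J((-5 + 3)**2)) - 532)**2 = ((-12 + ((-5 + 3)**2)**2 + 4*(-5 + 3)**2) - 532)**2 = ((-12 + ((-2)**2)**2 + 4*(-2)**2) - 532)**2 = ((-12 + 4**2 + 4*4) - 532)**2 = ((-12 + 16 + 16) - 532)**2 = (20 - 532)**2 = (-512)**2 = 262144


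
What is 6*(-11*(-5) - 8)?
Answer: 282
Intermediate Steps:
6*(-11*(-5) - 8) = 6*(55 - 8) = 6*47 = 282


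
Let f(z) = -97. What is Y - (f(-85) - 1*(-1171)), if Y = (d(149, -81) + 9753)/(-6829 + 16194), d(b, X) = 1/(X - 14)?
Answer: -954584416/889675 ≈ -1073.0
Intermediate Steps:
d(b, X) = 1/(-14 + X)
Y = 926534/889675 (Y = (1/(-14 - 81) + 9753)/(-6829 + 16194) = (1/(-95) + 9753)/9365 = (-1/95 + 9753)*(1/9365) = (926534/95)*(1/9365) = 926534/889675 ≈ 1.0414)
Y - (f(-85) - 1*(-1171)) = 926534/889675 - (-97 - 1*(-1171)) = 926534/889675 - (-97 + 1171) = 926534/889675 - 1*1074 = 926534/889675 - 1074 = -954584416/889675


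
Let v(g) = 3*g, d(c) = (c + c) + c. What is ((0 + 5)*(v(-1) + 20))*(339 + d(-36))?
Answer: 19635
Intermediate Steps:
d(c) = 3*c (d(c) = 2*c + c = 3*c)
((0 + 5)*(v(-1) + 20))*(339 + d(-36)) = ((0 + 5)*(3*(-1) + 20))*(339 + 3*(-36)) = (5*(-3 + 20))*(339 - 108) = (5*17)*231 = 85*231 = 19635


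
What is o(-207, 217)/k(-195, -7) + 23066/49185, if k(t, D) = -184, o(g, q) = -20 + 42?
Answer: 1581037/4525020 ≈ 0.34940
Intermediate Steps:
o(g, q) = 22
o(-207, 217)/k(-195, -7) + 23066/49185 = 22/(-184) + 23066/49185 = 22*(-1/184) + 23066*(1/49185) = -11/92 + 23066/49185 = 1581037/4525020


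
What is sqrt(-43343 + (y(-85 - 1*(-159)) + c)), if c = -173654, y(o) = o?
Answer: 7*I*sqrt(4427) ≈ 465.75*I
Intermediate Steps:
sqrt(-43343 + (y(-85 - 1*(-159)) + c)) = sqrt(-43343 + ((-85 - 1*(-159)) - 173654)) = sqrt(-43343 + ((-85 + 159) - 173654)) = sqrt(-43343 + (74 - 173654)) = sqrt(-43343 - 173580) = sqrt(-216923) = 7*I*sqrt(4427)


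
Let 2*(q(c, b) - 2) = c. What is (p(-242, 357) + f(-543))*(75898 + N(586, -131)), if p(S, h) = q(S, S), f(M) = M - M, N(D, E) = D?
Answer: -9101596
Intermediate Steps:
f(M) = 0
q(c, b) = 2 + c/2
p(S, h) = 2 + S/2
(p(-242, 357) + f(-543))*(75898 + N(586, -131)) = ((2 + (½)*(-242)) + 0)*(75898 + 586) = ((2 - 121) + 0)*76484 = (-119 + 0)*76484 = -119*76484 = -9101596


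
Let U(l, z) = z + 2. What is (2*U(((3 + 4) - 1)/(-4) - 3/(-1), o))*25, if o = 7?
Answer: 450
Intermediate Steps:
U(l, z) = 2 + z
(2*U(((3 + 4) - 1)/(-4) - 3/(-1), o))*25 = (2*(2 + 7))*25 = (2*9)*25 = 18*25 = 450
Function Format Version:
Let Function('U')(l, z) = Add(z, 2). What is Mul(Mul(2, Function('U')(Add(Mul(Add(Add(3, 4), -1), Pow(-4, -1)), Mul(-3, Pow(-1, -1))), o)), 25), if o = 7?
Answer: 450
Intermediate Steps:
Function('U')(l, z) = Add(2, z)
Mul(Mul(2, Function('U')(Add(Mul(Add(Add(3, 4), -1), Pow(-4, -1)), Mul(-3, Pow(-1, -1))), o)), 25) = Mul(Mul(2, Add(2, 7)), 25) = Mul(Mul(2, 9), 25) = Mul(18, 25) = 450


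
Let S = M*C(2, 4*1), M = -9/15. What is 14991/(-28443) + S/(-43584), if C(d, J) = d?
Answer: -9551661/18123680 ≈ -0.52703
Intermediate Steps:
M = -3/5 (M = -9*1/15 = -3/5 ≈ -0.60000)
S = -6/5 (S = -3/5*2 = -6/5 ≈ -1.2000)
14991/(-28443) + S/(-43584) = 14991/(-28443) - 6/5/(-43584) = 14991*(-1/28443) - 6/5*(-1/43584) = -263/499 + 1/36320 = -9551661/18123680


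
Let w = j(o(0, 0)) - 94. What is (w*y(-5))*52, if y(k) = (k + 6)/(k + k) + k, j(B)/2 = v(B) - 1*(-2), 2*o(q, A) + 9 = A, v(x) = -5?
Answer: 26520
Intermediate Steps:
o(q, A) = -9/2 + A/2
j(B) = -6 (j(B) = 2*(-5 - 1*(-2)) = 2*(-5 + 2) = 2*(-3) = -6)
w = -100 (w = -6 - 94 = -100)
y(k) = k + (6 + k)/(2*k) (y(k) = (6 + k)/((2*k)) + k = (6 + k)*(1/(2*k)) + k = (6 + k)/(2*k) + k = k + (6 + k)/(2*k))
(w*y(-5))*52 = -100*(½ - 5 + 3/(-5))*52 = -100*(½ - 5 + 3*(-⅕))*52 = -100*(½ - 5 - ⅗)*52 = -100*(-51/10)*52 = 510*52 = 26520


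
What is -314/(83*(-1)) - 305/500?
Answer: 26337/8300 ≈ 3.1731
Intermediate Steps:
-314/(83*(-1)) - 305/500 = -314/(-83) - 305*1/500 = -314*(-1/83) - 61/100 = 314/83 - 61/100 = 26337/8300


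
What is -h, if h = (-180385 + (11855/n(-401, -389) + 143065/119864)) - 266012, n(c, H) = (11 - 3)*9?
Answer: 240691729511/539388 ≈ 4.4623e+5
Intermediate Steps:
n(c, H) = 72 (n(c, H) = 8*9 = 72)
h = -240691729511/539388 (h = (-180385 + (11855/72 + 143065/119864)) - 266012 = (-180385 + 89455525/539388) - 266012 = -97208048855/539388 - 266012 = -240691729511/539388 ≈ -4.4623e+5)
-h = -1*(-240691729511/539388) = 240691729511/539388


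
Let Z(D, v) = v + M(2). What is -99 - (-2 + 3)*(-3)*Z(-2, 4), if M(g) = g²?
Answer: -75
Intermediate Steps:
Z(D, v) = 4 + v (Z(D, v) = v + 2² = v + 4 = 4 + v)
-99 - (-2 + 3)*(-3)*Z(-2, 4) = -99 - (-2 + 3)*(-3)*(4 + 4) = -99 - 1*(-3)*8 = -99 - (-3)*8 = -99 - 1*(-24) = -99 + 24 = -75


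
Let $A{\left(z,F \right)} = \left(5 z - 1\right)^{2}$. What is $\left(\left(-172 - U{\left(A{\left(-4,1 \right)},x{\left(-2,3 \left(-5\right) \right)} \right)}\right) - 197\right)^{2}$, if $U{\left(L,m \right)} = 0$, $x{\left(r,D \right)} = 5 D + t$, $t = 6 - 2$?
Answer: $136161$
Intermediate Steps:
$t = 4$ ($t = 6 - 2 = 4$)
$x{\left(r,D \right)} = 4 + 5 D$ ($x{\left(r,D \right)} = 5 D + 4 = 4 + 5 D$)
$A{\left(z,F \right)} = \left(-1 + 5 z\right)^{2}$
$\left(\left(-172 - U{\left(A{\left(-4,1 \right)},x{\left(-2,3 \left(-5\right) \right)} \right)}\right) - 197\right)^{2} = \left(\left(-172 - 0\right) - 197\right)^{2} = \left(\left(-172 + 0\right) - 197\right)^{2} = \left(-172 - 197\right)^{2} = \left(-369\right)^{2} = 136161$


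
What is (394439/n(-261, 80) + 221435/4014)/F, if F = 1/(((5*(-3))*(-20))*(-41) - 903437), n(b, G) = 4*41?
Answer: -741560840044591/329148 ≈ -2.2530e+9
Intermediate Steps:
n(b, G) = 164
F = -1/915737 (F = 1/(-15*(-20)*(-41) - 903437) = 1/(300*(-41) - 903437) = 1/(-12300 - 903437) = 1/(-915737) = -1/915737 ≈ -1.0920e-6)
(394439/n(-261, 80) + 221435/4014)/F = (394439/164 + 221435/4014)/(-1/915737) = (394439*(1/164) + 221435*(1/4014))*(-915737) = (394439/164 + 221435/4014)*(-915737) = (809796743/329148)*(-915737) = -741560840044591/329148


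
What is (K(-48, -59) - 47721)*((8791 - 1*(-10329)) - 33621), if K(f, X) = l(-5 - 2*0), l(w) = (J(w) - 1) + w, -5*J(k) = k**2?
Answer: 692161732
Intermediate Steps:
J(k) = -k**2/5
l(w) = -1 + w - w**2/5 (l(w) = (-w**2/5 - 1) + w = (-1 - w**2/5) + w = -1 + w - w**2/5)
K(f, X) = -11 (K(f, X) = -1 + (-5 - 2*0) - (-5 - 2*0)**2/5 = -1 + (-5 + 0) - (-5 + 0)**2/5 = -1 - 5 - 1/5*(-5)**2 = -1 - 5 - 1/5*25 = -1 - 5 - 5 = -11)
(K(-48, -59) - 47721)*((8791 - 1*(-10329)) - 33621) = (-11 - 47721)*((8791 - 1*(-10329)) - 33621) = -47732*((8791 + 10329) - 33621) = -47732*(19120 - 33621) = -47732*(-14501) = 692161732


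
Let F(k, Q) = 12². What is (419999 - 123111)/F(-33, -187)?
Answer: 37111/18 ≈ 2061.7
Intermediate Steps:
F(k, Q) = 144
(419999 - 123111)/F(-33, -187) = (419999 - 123111)/144 = 296888*(1/144) = 37111/18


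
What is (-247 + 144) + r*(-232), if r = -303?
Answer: 70193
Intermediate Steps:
(-247 + 144) + r*(-232) = (-247 + 144) - 303*(-232) = -103 + 70296 = 70193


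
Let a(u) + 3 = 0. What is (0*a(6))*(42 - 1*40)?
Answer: 0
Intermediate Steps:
a(u) = -3 (a(u) = -3 + 0 = -3)
(0*a(6))*(42 - 1*40) = (0*(-3))*(42 - 1*40) = 0*(42 - 40) = 0*2 = 0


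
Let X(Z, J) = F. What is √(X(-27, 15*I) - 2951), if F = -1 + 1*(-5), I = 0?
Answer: I*√2957 ≈ 54.378*I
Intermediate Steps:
F = -6 (F = -1 - 5 = -6)
X(Z, J) = -6
√(X(-27, 15*I) - 2951) = √(-6 - 2951) = √(-2957) = I*√2957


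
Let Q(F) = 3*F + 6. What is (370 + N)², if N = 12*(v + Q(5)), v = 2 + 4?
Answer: 481636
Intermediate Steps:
Q(F) = 6 + 3*F
v = 6
N = 324 (N = 12*(6 + (6 + 3*5)) = 12*(6 + (6 + 15)) = 12*(6 + 21) = 12*27 = 324)
(370 + N)² = (370 + 324)² = 694² = 481636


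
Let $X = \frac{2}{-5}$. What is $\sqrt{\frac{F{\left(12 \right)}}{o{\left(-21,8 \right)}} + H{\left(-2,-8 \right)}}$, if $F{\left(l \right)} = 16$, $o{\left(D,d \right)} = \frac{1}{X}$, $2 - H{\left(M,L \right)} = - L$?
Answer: $\frac{i \sqrt{310}}{5} \approx 3.5214 i$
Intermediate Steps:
$H{\left(M,L \right)} = 2 + L$ ($H{\left(M,L \right)} = 2 - - L = 2 + L$)
$X = - \frac{2}{5}$ ($X = 2 \left(- \frac{1}{5}\right) = - \frac{2}{5} \approx -0.4$)
$o{\left(D,d \right)} = - \frac{5}{2}$ ($o{\left(D,d \right)} = \frac{1}{- \frac{2}{5}} = - \frac{5}{2}$)
$\sqrt{\frac{F{\left(12 \right)}}{o{\left(-21,8 \right)}} + H{\left(-2,-8 \right)}} = \sqrt{\frac{16}{- \frac{5}{2}} + \left(2 - 8\right)} = \sqrt{16 \left(- \frac{2}{5}\right) - 6} = \sqrt{- \frac{32}{5} - 6} = \sqrt{- \frac{62}{5}} = \frac{i \sqrt{310}}{5}$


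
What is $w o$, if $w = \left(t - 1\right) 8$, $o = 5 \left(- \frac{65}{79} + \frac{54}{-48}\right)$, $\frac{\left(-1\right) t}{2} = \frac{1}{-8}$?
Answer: $\frac{18465}{316} \approx 58.434$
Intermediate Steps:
$t = \frac{1}{4}$ ($t = - \frac{2}{-8} = \left(-2\right) \left(- \frac{1}{8}\right) = \frac{1}{4} \approx 0.25$)
$o = - \frac{6155}{632}$ ($o = 5 \left(\left(-65\right) \frac{1}{79} + 54 \left(- \frac{1}{48}\right)\right) = 5 \left(- \frac{65}{79} - \frac{9}{8}\right) = 5 \left(- \frac{1231}{632}\right) = - \frac{6155}{632} \approx -9.7389$)
$w = -6$ ($w = \left(\frac{1}{4} - 1\right) 8 = \left(- \frac{3}{4}\right) 8 = -6$)
$w o = \left(-6\right) \left(- \frac{6155}{632}\right) = \frac{18465}{316}$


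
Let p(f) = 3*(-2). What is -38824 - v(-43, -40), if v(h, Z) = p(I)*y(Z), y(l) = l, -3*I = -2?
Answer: -39064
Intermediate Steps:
I = ⅔ (I = -⅓*(-2) = ⅔ ≈ 0.66667)
p(f) = -6
v(h, Z) = -6*Z
-38824 - v(-43, -40) = -38824 - (-6)*(-40) = -38824 - 1*240 = -38824 - 240 = -39064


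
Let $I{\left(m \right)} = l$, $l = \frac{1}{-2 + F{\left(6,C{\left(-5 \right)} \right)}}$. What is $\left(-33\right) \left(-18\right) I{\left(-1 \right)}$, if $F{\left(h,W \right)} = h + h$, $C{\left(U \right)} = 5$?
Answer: $\frac{297}{5} \approx 59.4$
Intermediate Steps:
$F{\left(h,W \right)} = 2 h$
$l = \frac{1}{10}$ ($l = \frac{1}{-2 + 2 \cdot 6} = \frac{1}{-2 + 12} = \frac{1}{10} \approx 0.1$)
$I{\left(m \right)} = \frac{1}{10}$
$\left(-33\right) \left(-18\right) I{\left(-1 \right)} = \left(-33\right) \left(-18\right) \frac{1}{10} = 594 \cdot \frac{1}{10} = \frac{297}{5}$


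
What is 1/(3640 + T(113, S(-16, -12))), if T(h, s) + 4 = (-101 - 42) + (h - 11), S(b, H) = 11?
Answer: 1/3595 ≈ 0.00027816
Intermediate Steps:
T(h, s) = -158 + h (T(h, s) = -4 + ((-101 - 42) + (h - 11)) = -4 + (-143 + (-11 + h)) = -4 + (-154 + h) = -158 + h)
1/(3640 + T(113, S(-16, -12))) = 1/(3640 + (-158 + 113)) = 1/(3640 - 45) = 1/3595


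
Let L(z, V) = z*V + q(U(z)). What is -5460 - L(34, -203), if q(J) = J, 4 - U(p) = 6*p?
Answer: 1642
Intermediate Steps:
U(p) = 4 - 6*p
L(z, V) = 4 - 6*z + V*z (L(z, V) = z*V + (4 - 6*z) = V*z + (4 - 6*z) = 4 - 6*z + V*z)
-5460 - L(34, -203) = -5460 - (4 - 6*34 - 203*34) = -5460 - (4 - 204 - 6902) = -5460 - 1*(-7102) = -5460 + 7102 = 1642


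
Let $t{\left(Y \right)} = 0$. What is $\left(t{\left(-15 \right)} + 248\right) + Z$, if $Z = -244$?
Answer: $4$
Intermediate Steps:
$\left(t{\left(-15 \right)} + 248\right) + Z = \left(0 + 248\right) - 244 = 248 - 244 = 4$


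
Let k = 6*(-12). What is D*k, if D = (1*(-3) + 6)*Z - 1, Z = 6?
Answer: -1224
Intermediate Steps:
k = -72
D = 17 (D = (1*(-3) + 6)*6 - 1 = (-3 + 6)*6 - 1 = 3*6 - 1 = 18 - 1 = 17)
D*k = 17*(-72) = -1224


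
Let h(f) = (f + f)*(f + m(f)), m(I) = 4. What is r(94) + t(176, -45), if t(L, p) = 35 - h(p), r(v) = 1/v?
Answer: -343569/94 ≈ -3655.0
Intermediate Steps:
h(f) = 2*f*(4 + f) (h(f) = (f + f)*(f + 4) = (2*f)*(4 + f) = 2*f*(4 + f))
t(L, p) = 35 - 2*p*(4 + p)
r(94) + t(176, -45) = 1/94 + (35 - 2*(-45)*(4 - 45)) = 1/94 + (35 - 2*(-45)*(-41)) = 1/94 + (35 - 3690) = 1/94 - 3655 = -343569/94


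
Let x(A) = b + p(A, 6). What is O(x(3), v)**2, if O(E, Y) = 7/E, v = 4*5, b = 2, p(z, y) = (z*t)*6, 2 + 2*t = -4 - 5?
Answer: 49/9409 ≈ 0.0052078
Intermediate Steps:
t = -11/2 (t = -1 + (-4 - 5)/2 = -1 + (1/2)*(-9) = -1 - 9/2 = -11/2 ≈ -5.5000)
p(z, y) = -33*z (p(z, y) = (z*(-11/2))*6 = -11*z/2*6 = -33*z)
x(A) = 2 - 33*A
v = 20
O(x(3), v)**2 = (7/(2 - 33*3))**2 = (7/(2 - 99))**2 = (7/(-97))**2 = (7*(-1/97))**2 = (-7/97)**2 = 49/9409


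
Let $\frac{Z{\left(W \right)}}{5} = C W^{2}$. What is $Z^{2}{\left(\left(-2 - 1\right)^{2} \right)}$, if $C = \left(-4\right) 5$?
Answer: $65610000$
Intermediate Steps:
$C = -20$
$Z{\left(W \right)} = - 100 W^{2}$ ($Z{\left(W \right)} = 5 \left(- 20 W^{2}\right) = - 100 W^{2}$)
$Z^{2}{\left(\left(-2 - 1\right)^{2} \right)} = \left(- 100 \left(\left(-2 - 1\right)^{2}\right)^{2}\right)^{2} = \left(- 100 \left(\left(-3\right)^{2}\right)^{2}\right)^{2} = \left(- 100 \cdot 9^{2}\right)^{2} = \left(\left(-100\right) 81\right)^{2} = \left(-8100\right)^{2} = 65610000$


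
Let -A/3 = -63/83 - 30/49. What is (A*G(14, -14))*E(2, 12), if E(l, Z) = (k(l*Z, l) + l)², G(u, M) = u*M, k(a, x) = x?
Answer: -1070784/83 ≈ -12901.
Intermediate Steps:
G(u, M) = M*u
E(l, Z) = 4*l² (E(l, Z) = (l + l)² = (2*l)² = 4*l²)
A = 16731/4067 (A = -3*(-63/83 - 30/49) = -3*(-5577/4067) = 16731/4067 ≈ 4.1138)
(A*G(14, -14))*E(2, 12) = (16731*(-14*14)/4067)*(4*2²) = ((16731/4067)*(-196))*(4*4) = -66924/83*16 = -1070784/83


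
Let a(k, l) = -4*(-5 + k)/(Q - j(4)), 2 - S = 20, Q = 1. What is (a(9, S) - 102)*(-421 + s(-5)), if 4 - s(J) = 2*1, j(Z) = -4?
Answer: 220394/5 ≈ 44079.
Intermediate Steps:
s(J) = 2 (s(J) = 4 - 2 = 2)
S = -18 (S = 2 - 1*20 = 2 - 20 = -18)
a(k, l) = 4 - 4*k/5 (a(k, l) = -4*(-5 + k)/(1 - 1*(-4)) = -4*(-5 + k)/(1 + 4) = -4*(-5 + k)/5 = -4*(-1 + k/5) = 4 - 4*k/5)
(a(9, S) - 102)*(-421 + s(-5)) = ((4 - ⅘*9) - 102)*(-421 + 2) = ((4 - 36/5) - 102)*(-419) = (-16/5 - 102)*(-419) = -526/5*(-419) = 220394/5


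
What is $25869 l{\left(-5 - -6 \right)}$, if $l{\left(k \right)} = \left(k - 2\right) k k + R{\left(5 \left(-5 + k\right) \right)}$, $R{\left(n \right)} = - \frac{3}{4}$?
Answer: $- \frac{181083}{4} \approx -45271.0$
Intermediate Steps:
$R{\left(n \right)} = - \frac{3}{4}$ ($R{\left(n \right)} = \left(-3\right) \frac{1}{4} = - \frac{3}{4}$)
$l{\left(k \right)} = - \frac{3}{4} + k^{2} \left(-2 + k\right)$ ($l{\left(k \right)} = \left(k - 2\right) k k - \frac{3}{4} = \left(-2 + k\right) k k - \frac{3}{4} = k \left(-2 + k\right) k - \frac{3}{4} = k^{2} \left(-2 + k\right) - \frac{3}{4} = - \frac{3}{4} + k^{2} \left(-2 + k\right)$)
$25869 l{\left(-5 - -6 \right)} = 25869 \left(- \frac{3}{4} + \left(-5 - -6\right)^{3} - 2 \left(-5 - -6\right)^{2}\right) = 25869 \left(- \frac{3}{4} + \left(-5 + 6\right)^{3} - 2 \left(-5 + 6\right)^{2}\right) = 25869 \left(- \frac{3}{4} + 1^{3} - 2 \cdot 1^{2}\right) = 25869 \left(- \frac{3}{4} + 1 - 2\right) = 25869 \left(- \frac{7}{4}\right) = - \frac{181083}{4}$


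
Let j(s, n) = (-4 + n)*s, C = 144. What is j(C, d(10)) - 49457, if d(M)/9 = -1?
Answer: -51329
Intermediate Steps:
d(M) = -9 (d(M) = 9*(-1) = -9)
j(s, n) = s*(-4 + n)
j(C, d(10)) - 49457 = 144*(-4 - 9) - 49457 = 144*(-13) - 49457 = -1872 - 49457 = -51329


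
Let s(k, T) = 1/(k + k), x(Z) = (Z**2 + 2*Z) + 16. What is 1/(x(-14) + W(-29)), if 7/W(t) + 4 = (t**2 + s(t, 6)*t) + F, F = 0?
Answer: 1675/308214 ≈ 0.0054345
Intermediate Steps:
x(Z) = 16 + Z**2 + 2*Z
s(k, T) = 1/(2*k)
W(t) = 7/(-7/2 + t**2) (W(t) = 7/(-4 + ((t**2 + (1/(2*t))*t) + 0)) = 7/(-4 + ((t**2 + 1/2) + 0)) = 7/(-4 + ((1/2 + t**2) + 0)) = 7/(-4 + (1/2 + t**2)) = 7/(-7/2 + t**2))
1/(x(-14) + W(-29)) = 1/((16 + (-14)**2 + 2*(-14)) + 14/(-7 + 2*(-29)**2)) = 1/((16 + 196 - 28) + 14/(-7 + 2*841)) = 1/(184 + 14/(-7 + 1682)) = 1/(184 + 14/1675) = 1/(308214/1675) = 1675/308214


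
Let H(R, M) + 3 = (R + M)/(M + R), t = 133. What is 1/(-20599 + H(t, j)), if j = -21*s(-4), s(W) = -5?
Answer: -1/20601 ≈ -4.8541e-5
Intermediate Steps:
j = 105 (j = -21*(-5) = 105)
H(R, M) = -2 (H(R, M) = -3 + (R + M)/(M + R) = -3 + (M + R)/(M + R) = -3 + 1 = -2)
1/(-20599 + H(t, j)) = 1/(-20599 - 2) = 1/(-20601) = -1/20601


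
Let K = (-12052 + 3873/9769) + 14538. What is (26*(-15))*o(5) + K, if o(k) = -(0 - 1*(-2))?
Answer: 31909427/9769 ≈ 3266.4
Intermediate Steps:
o(k) = -2 (o(k) = -(0 + 2) = -1*2 = -2)
K = 24289607/9769 (K = (-12052 + 3873*(1/9769)) + 14538 = (-12052 + 3873/9769) + 14538 = -117732115/9769 + 14538 = 24289607/9769 ≈ 2486.4)
(26*(-15))*o(5) + K = (26*(-15))*(-2) + 24289607/9769 = -390*(-2) + 24289607/9769 = 780 + 24289607/9769 = 31909427/9769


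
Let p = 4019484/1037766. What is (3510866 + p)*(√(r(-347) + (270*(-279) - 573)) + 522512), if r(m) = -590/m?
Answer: 317292049185919680/172961 + 607243564140*I*√9139199597/60017467 ≈ 1.8345e+12 + 9.6725e+8*I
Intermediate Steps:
p = 669914/172961 (p = 4019484*(1/1037766) = 669914/172961 ≈ 3.8732)
(3510866 + p)*(√(r(-347) + (270*(-279) - 573)) + 522512) = (3510866 + 669914/172961)*(√(-590/(-347) + (270*(-279) - 573)) + 522512) = 607243564140*(√(-590*(-1/347) + (-75330 - 573)) + 522512)/172961 = 607243564140*(√(590/347 - 75903) + 522512)/172961 = 607243564140*(√(-26337751/347) + 522512)/172961 = 607243564140*(I*√9139199597/347 + 522512)/172961 = 607243564140*(522512 + I*√9139199597/347)/172961 = 317292049185919680/172961 + 607243564140*I*√9139199597/60017467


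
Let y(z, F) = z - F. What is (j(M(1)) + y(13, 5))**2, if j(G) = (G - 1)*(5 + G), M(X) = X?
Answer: 64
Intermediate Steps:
j(G) = (-1 + G)*(5 + G)
(j(M(1)) + y(13, 5))**2 = ((-5 + 1**2 + 4*1) + (13 - 1*5))**2 = ((-5 + 1 + 4) + (13 - 5))**2 = (0 + 8)**2 = 8**2 = 64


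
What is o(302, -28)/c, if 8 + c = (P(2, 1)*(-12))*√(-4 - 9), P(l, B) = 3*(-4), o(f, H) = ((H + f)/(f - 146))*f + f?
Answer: -32465/1314456 - 97395*I*√13/219076 ≈ -0.024698 - 1.6029*I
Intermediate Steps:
o(f, H) = f + f*(H + f)/(-146 + f) (o(f, H) = ((H + f)/(-146 + f))*f + f = f*(H + f)/(-146 + f) + f = f + f*(H + f)/(-146 + f))
P(l, B) = -12
c = -8 + 144*I*√13 (c = -8 + (-12*(-12))*√(-4 - 9) = -8 + 144*√(-13) = -8 + 144*(I*√13) = -8 + 144*I*√13 ≈ -8.0 + 519.2*I)
o(302, -28)/c = (302*(-146 - 28 + 2*302)/(-146 + 302))/(-8 + 144*I*√13) = (302*(-146 - 28 + 604)/156)/(-8 + 144*I*√13) = (302*(1/156)*430)/(-8 + 144*I*√13) = 32465/(39*(-8 + 144*I*√13))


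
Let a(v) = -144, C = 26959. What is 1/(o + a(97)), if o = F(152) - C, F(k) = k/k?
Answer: -1/27102 ≈ -3.6898e-5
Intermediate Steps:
F(k) = 1
o = -26958 (o = 1 - 1*26959 = 1 - 26959 = -26958)
1/(o + a(97)) = 1/(-26958 - 144) = 1/(-27102) = -1/27102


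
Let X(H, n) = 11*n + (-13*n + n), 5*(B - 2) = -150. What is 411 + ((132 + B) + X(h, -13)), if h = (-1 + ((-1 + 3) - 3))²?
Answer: 528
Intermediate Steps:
B = -28 (B = 2 + (⅕)*(-150) = 2 - 30 = -28)
h = 4 (h = (-1 + (2 - 3))² = (-1 - 1)² = (-2)² = 4)
X(H, n) = -n (X(H, n) = 11*n - 12*n = -n)
411 + ((132 + B) + X(h, -13)) = 411 + ((132 - 28) - 1*(-13)) = 411 + (104 + 13) = 411 + 117 = 528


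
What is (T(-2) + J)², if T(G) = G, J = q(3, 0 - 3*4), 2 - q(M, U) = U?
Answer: 144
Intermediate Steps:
q(M, U) = 2 - U
J = 14 (J = 2 - (0 - 3*4) = 2 - (0 - 12) = 2 - 1*(-12) = 2 + 12 = 14)
(T(-2) + J)² = (-2 + 14)² = 12² = 144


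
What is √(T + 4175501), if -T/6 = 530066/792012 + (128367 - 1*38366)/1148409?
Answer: √2665384219830919199766705006/25265380803 ≈ 2043.4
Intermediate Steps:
T = -113335739501/25265380803 (T = -6*(530066/792012 + (128367 - 1*38366)/1148409) = -6*(530066*(1/792012) + (128367 - 38366)*(1/1148409)) = -6*(265033/396006 + 90001*(1/1148409)) = -6*(265033/396006 + 90001/1148409) = -6*113335739501/151592284818 = -113335739501/25265380803 ≈ -4.4858)
√(T + 4175501) = √(-113335739501/25265380803 + 4175501) = √(105495509472567802/25265380803) = √2665384219830919199766705006/25265380803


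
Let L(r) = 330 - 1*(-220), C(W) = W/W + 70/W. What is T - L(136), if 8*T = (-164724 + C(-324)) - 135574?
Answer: -49360949/1296 ≈ -38087.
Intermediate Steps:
C(W) = 1 + 70/W
L(r) = 550 (L(r) = 330 + 220 = 550)
T = -48648149/1296 (T = ((-164724 + (70 - 324)/(-324)) - 135574)/8 = ((-164724 - 1/324*(-254)) - 135574)/8 = ((-164724 + 127/162) - 135574)/8 = (-26685161/162 - 135574)/8 = (⅛)*(-48648149/162) = -48648149/1296 ≈ -37537.)
T - L(136) = -48648149/1296 - 1*550 = -48648149/1296 - 550 = -49360949/1296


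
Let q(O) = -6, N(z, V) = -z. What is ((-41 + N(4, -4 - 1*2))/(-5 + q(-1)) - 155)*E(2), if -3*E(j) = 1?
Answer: 1660/33 ≈ 50.303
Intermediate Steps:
E(j) = -⅓ (E(j) = -⅓*1 = -⅓)
((-41 + N(4, -4 - 1*2))/(-5 + q(-1)) - 155)*E(2) = ((-41 - 1*4)/(-5 - 6) - 155)*(-⅓) = ((-41 - 4)/(-11) - 155)*(-⅓) = (-45*(-1/11) - 155)*(-⅓) = (45/11 - 155)*(-⅓) = -1660/11*(-⅓) = 1660/33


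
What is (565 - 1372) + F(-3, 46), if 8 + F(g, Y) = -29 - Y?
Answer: -890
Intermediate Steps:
F(g, Y) = -37 - Y (F(g, Y) = -8 + (-29 - Y) = -37 - Y)
(565 - 1372) + F(-3, 46) = (565 - 1372) + (-37 - 1*46) = -807 + (-37 - 46) = -807 - 83 = -890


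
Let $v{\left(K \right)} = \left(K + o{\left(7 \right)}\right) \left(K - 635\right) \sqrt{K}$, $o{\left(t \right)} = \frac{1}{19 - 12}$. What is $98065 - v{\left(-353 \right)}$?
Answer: $98065 - \frac{2440360 i \sqrt{353}}{7} \approx 98065.0 - 6.55 \cdot 10^{6} i$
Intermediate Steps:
$o{\left(t \right)} = \frac{1}{7}$
$v{\left(K \right)} = \sqrt{K} \left(-635 + K\right) \left(\frac{1}{7} + K\right)$ ($v{\left(K \right)} = \left(K + \frac{1}{7}\right) \left(K - 635\right) \sqrt{K} = \left(\frac{1}{7} + K\right) \left(-635 + K\right) \sqrt{K} = \left(-635 + K\right) \left(\frac{1}{7} + K\right) \sqrt{K} = \sqrt{K} \left(-635 + K\right) \left(\frac{1}{7} + K\right)$)
$98065 - v{\left(-353 \right)} = 98065 - \frac{\sqrt{-353} \left(-635 - -1568732 + 7 \left(-353\right)^{2}\right)}{7} = 98065 - \frac{i \sqrt{353} \left(-635 + 1568732 + 7 \cdot 124609\right)}{7} = 98065 - \frac{i \sqrt{353} \left(-635 + 1568732 + 872263\right)}{7} = 98065 - \frac{1}{7} i \sqrt{353} \cdot 2440360 = 98065 - \frac{2440360 i \sqrt{353}}{7}$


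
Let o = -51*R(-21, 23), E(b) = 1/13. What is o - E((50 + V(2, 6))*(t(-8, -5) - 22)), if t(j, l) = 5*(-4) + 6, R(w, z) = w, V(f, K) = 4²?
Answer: 13922/13 ≈ 1070.9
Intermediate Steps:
V(f, K) = 16
t(j, l) = -14 (t(j, l) = -20 + 6 = -14)
E(b) = 1/13
o = 1071 (o = -51*(-21) = 1071)
o - E((50 + V(2, 6))*(t(-8, -5) - 22)) = 1071 - 1*1/13 = 1071 - 1/13 = 13922/13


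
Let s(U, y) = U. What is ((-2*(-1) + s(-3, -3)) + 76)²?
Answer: 5625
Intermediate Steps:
((-2*(-1) + s(-3, -3)) + 76)² = ((-2*(-1) - 3) + 76)² = ((2 - 3) + 76)² = (-1 + 76)² = 75² = 5625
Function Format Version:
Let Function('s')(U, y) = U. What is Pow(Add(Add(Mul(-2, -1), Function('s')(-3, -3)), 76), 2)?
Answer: 5625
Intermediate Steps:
Pow(Add(Add(Mul(-2, -1), Function('s')(-3, -3)), 76), 2) = Pow(Add(Add(Mul(-2, -1), -3), 76), 2) = Pow(Add(Add(2, -3), 76), 2) = Pow(Add(-1, 76), 2) = Pow(75, 2) = 5625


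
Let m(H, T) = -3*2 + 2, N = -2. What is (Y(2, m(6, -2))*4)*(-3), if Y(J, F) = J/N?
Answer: 12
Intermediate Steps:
m(H, T) = -4 (m(H, T) = -6 + 2 = -4)
Y(J, F) = -J/2 (Y(J, F) = J/(-2) = J*(-1/2) = -J/2)
(Y(2, m(6, -2))*4)*(-3) = (-1/2*2*4)*(-3) = -1*4*(-3) = -4*(-3) = 12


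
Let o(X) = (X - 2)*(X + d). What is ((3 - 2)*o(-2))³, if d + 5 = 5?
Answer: 512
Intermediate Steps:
d = 0 (d = -5 + 5 = 0)
o(X) = X*(-2 + X) (o(X) = (X - 2)*(X + 0) = (-2 + X)*X = X*(-2 + X))
((3 - 2)*o(-2))³ = ((3 - 2)*(-2*(-2 - 2)))³ = (1*(-2*(-4)))³ = (1*8)³ = 8³ = 512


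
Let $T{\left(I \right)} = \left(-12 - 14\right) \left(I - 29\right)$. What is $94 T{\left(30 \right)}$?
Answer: $-2444$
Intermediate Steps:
$T{\left(I \right)} = 754 - 26 I$ ($T{\left(I \right)} = - 26 \left(-29 + I\right) = 754 - 26 I$)
$94 T{\left(30 \right)} = 94 \left(754 - 780\right) = 94 \left(-26\right) = -2444$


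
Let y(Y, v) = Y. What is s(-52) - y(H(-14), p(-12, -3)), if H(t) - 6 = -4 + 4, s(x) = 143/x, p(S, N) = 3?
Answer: -35/4 ≈ -8.7500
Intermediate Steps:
H(t) = 6 (H(t) = 6 + (-4 + 4) = 6 + 0 = 6)
s(-52) - y(H(-14), p(-12, -3)) = 143/(-52) - 1*6 = 143*(-1/52) - 6 = -11/4 - 6 = -35/4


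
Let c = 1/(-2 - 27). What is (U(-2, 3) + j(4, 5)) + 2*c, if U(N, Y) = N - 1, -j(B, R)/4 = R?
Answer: -669/29 ≈ -23.069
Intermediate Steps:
j(B, R) = -4*R
U(N, Y) = -1 + N
c = -1/29 (c = 1/(-29) = -1/29 ≈ -0.034483)
(U(-2, 3) + j(4, 5)) + 2*c = ((-1 - 2) - 4*5) + 2*(-1/29) = (-3 - 20) - 2/29 = -23 - 2/29 = -669/29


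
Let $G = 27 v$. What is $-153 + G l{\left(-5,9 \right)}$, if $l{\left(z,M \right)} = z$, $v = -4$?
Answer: $387$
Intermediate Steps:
$G = -108$ ($G = 27 \left(-4\right) = -108$)
$-153 + G l{\left(-5,9 \right)} = -153 - -540 = -153 + 540 = 387$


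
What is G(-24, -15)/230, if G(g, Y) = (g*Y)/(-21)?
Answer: -12/161 ≈ -0.074534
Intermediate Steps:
G(g, Y) = -Y*g/21 (G(g, Y) = (Y*g)*(-1/21) = -Y*g/21)
G(-24, -15)/230 = -1/21*(-15)*(-24)/230 = -120/7*1/230 = -12/161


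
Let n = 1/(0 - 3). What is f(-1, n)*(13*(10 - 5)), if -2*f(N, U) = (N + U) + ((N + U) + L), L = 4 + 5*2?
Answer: -1105/3 ≈ -368.33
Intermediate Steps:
n = -⅓ (n = 1/(-3) = -⅓ ≈ -0.33333)
L = 14 (L = 4 + 10 = 14)
f(N, U) = -7 - N - U (f(N, U) = -((N + U) + ((N + U) + 14))/2 = -((N + U) + (14 + N + U))/2 = -(14 + 2*N + 2*U)/2 = -7 - N - U)
f(-1, n)*(13*(10 - 5)) = (-7 - 1*(-1) - 1*(-⅓))*(13*(10 - 5)) = (-7 + 1 + ⅓)*(13*5) = -17/3*65 = -1105/3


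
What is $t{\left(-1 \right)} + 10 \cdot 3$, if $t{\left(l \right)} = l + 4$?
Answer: $33$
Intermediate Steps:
$t{\left(l \right)} = 4 + l$
$t{\left(-1 \right)} + 10 \cdot 3 = \left(4 - 1\right) + 10 \cdot 3 = 3 + 30 = 33$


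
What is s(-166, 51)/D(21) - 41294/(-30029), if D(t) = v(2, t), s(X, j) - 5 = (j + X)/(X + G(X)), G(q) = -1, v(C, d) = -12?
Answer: 27112813/30089058 ≈ 0.90109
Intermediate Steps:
s(X, j) = 5 + (X + j)/(-1 + X) (s(X, j) = 5 + (j + X)/(X - 1) = 5 + (X + j)/(-1 + X))
D(t) = -12
s(-166, 51)/D(21) - 41294/(-30029) = ((-5 + 51 + 6*(-166))/(-1 - 166))/(-12) - 41294/(-30029) = ((-5 + 51 - 996)/(-167))*(-1/12) - 41294*(-1/30029) = -1/167*(-950)*(-1/12) + 41294/30029 = (950/167)*(-1/12) + 41294/30029 = -475/1002 + 41294/30029 = 27112813/30089058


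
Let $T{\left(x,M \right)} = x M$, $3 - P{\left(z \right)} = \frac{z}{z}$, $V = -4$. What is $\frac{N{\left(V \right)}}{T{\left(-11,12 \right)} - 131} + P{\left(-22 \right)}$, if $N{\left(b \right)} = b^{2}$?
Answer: $\frac{510}{263} \approx 1.9392$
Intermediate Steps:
$P{\left(z \right)} = 2$ ($P{\left(z \right)} = 3 - \frac{z}{z} = 3 - 1 = 2$)
$T{\left(x,M \right)} = M x$
$\frac{N{\left(V \right)}}{T{\left(-11,12 \right)} - 131} + P{\left(-22 \right)} = \frac{\left(-4\right)^{2}}{12 \left(-11\right) - 131} + 2 = \frac{1}{-132 - 131} \cdot 16 + 2 = \frac{1}{-263} \cdot 16 + 2 = \left(- \frac{1}{263}\right) 16 + 2 = - \frac{16}{263} + 2 = \frac{510}{263}$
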